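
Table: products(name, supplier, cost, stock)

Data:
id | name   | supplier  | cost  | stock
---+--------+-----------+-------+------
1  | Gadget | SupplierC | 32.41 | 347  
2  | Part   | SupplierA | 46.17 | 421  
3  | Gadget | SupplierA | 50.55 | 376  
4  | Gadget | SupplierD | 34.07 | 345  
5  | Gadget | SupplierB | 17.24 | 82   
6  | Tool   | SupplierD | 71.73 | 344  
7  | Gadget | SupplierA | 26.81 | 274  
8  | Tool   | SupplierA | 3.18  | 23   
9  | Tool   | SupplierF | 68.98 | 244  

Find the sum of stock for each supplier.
SELECT supplier, SUM(stock) as result
FROM products
GROUP BY supplier

Result:
  SupplierA: 1094
  SupplierB: 82
  SupplierC: 347
  SupplierD: 689
  SupplierF: 244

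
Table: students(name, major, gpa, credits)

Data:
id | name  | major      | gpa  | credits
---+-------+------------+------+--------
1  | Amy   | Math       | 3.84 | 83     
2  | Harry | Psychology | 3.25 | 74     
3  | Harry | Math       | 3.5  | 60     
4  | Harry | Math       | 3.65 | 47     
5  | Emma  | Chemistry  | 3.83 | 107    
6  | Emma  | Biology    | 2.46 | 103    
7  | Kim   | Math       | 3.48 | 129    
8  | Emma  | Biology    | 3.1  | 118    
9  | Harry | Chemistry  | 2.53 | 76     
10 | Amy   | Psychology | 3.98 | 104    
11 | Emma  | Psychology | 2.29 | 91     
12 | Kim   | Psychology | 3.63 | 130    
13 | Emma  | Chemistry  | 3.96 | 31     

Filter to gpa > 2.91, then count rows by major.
SELECT major, COUNT(*)
FROM students
WHERE gpa > 2.91
GROUP BY major

Note: WHERE filters rows before grouping.

Result:
  Biology: 1
  Chemistry: 2
  Math: 4
  Psychology: 3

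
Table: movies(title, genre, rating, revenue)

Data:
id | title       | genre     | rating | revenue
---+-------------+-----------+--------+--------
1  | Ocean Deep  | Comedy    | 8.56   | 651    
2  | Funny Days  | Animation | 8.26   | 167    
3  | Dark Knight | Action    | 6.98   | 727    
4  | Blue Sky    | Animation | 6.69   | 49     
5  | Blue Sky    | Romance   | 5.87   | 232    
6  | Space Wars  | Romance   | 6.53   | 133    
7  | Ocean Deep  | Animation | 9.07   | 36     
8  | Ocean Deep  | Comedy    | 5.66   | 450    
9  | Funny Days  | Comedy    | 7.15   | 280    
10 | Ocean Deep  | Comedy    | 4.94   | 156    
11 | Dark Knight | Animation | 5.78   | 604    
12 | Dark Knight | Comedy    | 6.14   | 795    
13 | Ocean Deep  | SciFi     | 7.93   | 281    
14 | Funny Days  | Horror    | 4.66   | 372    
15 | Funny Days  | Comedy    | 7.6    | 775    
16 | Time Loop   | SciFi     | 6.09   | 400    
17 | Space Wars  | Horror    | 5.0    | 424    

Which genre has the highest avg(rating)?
SELECT genre, AVG(rating) as val
FROM movies
GROUP BY genre
ORDER BY val DESC
LIMIT 1

Result: Animation with avg(rating) = 7.45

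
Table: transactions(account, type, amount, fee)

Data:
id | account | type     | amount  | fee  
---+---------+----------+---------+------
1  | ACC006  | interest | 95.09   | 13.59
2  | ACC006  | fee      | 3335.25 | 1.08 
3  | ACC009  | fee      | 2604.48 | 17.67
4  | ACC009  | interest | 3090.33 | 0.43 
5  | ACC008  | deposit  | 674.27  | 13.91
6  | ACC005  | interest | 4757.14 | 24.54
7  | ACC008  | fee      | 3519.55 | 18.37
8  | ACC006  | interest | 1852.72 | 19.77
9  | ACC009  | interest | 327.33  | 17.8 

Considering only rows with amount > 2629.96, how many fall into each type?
SELECT type, COUNT(*)
FROM transactions
WHERE amount > 2629.96
GROUP BY type

Note: WHERE filters rows before grouping.

Result:
  fee: 2
  interest: 2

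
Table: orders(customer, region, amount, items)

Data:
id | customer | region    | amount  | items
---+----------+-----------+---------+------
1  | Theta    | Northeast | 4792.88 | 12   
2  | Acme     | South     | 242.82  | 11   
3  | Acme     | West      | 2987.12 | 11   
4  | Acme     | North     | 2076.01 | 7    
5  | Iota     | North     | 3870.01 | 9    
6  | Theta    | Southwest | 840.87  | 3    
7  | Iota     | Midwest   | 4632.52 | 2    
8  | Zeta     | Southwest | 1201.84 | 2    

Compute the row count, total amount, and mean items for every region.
SELECT region,
       COUNT(*) as cnt,
       SUM(amount) as total_amount,
       AVG(items) as avg_items
FROM orders
GROUP BY region

Result:
  Midwest: 1 records, 4632.52 total amount, 2.00 avg items
  North: 2 records, 5946.02 total amount, 8.00 avg items
  Northeast: 1 records, 4792.88 total amount, 12.00 avg items
  South: 1 records, 242.82 total amount, 11.00 avg items
  Southwest: 2 records, 2042.71 total amount, 2.50 avg items
  West: 1 records, 2987.12 total amount, 11.00 avg items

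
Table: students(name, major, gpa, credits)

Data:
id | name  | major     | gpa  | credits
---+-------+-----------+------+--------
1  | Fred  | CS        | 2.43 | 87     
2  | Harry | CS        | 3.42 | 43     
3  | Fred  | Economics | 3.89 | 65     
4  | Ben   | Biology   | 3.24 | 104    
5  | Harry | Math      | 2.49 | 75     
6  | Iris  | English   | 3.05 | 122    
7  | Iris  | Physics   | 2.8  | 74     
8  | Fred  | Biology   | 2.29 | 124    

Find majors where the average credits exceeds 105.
SELECT major, AVG(credits)
FROM students
GROUP BY major
HAVING AVG(credits) > 105

Result:
  Biology: avg=114.00
  English: avg=122.00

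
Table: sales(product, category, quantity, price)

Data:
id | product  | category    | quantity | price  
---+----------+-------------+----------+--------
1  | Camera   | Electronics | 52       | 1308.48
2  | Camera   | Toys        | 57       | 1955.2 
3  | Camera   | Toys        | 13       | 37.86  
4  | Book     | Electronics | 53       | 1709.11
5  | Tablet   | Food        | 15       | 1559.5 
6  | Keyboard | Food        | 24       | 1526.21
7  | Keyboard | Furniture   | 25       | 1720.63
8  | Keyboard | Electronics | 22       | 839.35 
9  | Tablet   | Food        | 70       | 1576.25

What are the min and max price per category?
SELECT category, MIN(price), MAX(price)
FROM sales
GROUP BY category

Result:
  Electronics: min=839.35, max=1709.11
  Food: min=1526.21, max=1576.25
  Furniture: min=1720.63, max=1720.63
  Toys: min=37.86, max=1955.20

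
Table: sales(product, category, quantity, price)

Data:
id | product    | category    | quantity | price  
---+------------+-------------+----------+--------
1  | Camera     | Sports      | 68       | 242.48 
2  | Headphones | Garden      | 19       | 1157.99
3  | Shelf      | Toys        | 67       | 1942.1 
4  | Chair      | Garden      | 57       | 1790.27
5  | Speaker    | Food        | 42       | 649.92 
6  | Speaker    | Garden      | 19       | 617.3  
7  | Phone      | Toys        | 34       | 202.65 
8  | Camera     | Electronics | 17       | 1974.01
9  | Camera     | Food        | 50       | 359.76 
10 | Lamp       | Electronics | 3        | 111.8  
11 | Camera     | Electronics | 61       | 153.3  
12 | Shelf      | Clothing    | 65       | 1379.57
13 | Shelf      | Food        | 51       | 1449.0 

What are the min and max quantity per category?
SELECT category, MIN(quantity), MAX(quantity)
FROM sales
GROUP BY category

Result:
  Clothing: min=65, max=65
  Electronics: min=3, max=61
  Food: min=42, max=51
  Garden: min=19, max=57
  Sports: min=68, max=68
  Toys: min=34, max=67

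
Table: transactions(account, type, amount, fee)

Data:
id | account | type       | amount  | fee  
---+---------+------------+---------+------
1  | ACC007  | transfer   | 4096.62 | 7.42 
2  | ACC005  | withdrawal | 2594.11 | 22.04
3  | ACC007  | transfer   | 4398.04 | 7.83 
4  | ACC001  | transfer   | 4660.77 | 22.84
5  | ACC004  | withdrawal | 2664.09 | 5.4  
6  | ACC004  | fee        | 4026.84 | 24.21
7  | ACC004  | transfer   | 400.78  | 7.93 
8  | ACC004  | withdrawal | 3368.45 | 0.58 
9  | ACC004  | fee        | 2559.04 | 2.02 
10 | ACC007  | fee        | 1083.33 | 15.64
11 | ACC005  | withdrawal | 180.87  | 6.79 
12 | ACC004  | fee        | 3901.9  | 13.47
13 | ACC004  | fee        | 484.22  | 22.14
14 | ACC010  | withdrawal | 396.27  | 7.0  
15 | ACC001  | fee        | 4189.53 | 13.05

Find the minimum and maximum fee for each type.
SELECT type, MIN(fee), MAX(fee)
FROM transactions
GROUP BY type

Result:
  fee: min=2.02, max=24.21
  transfer: min=7.42, max=22.84
  withdrawal: min=0.58, max=22.04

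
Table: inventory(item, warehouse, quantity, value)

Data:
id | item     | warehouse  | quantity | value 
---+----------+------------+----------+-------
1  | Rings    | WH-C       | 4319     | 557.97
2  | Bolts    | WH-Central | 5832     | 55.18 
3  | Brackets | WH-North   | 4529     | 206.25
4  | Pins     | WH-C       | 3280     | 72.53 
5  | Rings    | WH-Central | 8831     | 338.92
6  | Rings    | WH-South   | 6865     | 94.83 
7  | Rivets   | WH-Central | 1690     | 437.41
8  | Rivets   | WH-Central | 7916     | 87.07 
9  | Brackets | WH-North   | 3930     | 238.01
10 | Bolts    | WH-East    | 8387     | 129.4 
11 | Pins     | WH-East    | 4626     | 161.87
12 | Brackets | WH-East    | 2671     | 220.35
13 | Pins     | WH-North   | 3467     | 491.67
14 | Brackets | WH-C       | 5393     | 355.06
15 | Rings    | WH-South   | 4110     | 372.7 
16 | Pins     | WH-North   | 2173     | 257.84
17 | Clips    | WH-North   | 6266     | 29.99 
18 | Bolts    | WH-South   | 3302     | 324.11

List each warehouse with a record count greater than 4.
SELECT warehouse, COUNT(*) as cnt
FROM inventory
GROUP BY warehouse
HAVING COUNT(*) > 4

Result:
  WH-North: 5

Note: HAVING filters groups after aggregation, WHERE filters rows before.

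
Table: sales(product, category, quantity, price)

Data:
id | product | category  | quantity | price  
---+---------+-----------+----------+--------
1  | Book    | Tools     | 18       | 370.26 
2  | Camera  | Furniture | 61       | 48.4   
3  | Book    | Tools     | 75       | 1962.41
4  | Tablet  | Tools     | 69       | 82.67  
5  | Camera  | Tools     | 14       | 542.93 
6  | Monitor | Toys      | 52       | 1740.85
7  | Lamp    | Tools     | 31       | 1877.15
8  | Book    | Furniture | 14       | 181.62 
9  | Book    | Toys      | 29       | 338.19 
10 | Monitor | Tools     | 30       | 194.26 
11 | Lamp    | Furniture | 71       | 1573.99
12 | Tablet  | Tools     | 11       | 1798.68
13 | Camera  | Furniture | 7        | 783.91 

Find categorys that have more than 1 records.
SELECT category, COUNT(*) as cnt
FROM sales
GROUP BY category
HAVING COUNT(*) > 1

Result:
  Furniture: 4
  Tools: 7
  Toys: 2

Note: HAVING filters groups after aggregation, WHERE filters rows before.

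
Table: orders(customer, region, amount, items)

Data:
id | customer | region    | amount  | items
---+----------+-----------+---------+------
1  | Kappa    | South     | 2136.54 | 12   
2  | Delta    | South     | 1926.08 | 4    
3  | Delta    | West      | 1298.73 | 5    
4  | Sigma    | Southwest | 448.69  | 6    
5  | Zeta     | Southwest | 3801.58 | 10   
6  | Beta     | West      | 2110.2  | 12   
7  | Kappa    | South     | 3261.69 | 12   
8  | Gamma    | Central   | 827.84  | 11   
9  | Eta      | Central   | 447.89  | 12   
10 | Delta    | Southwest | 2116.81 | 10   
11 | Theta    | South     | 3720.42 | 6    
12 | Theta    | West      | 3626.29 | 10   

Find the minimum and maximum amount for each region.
SELECT region, MIN(amount), MAX(amount)
FROM orders
GROUP BY region

Result:
  Central: min=447.89, max=827.84
  South: min=1926.08, max=3720.42
  Southwest: min=448.69, max=3801.58
  West: min=1298.73, max=3626.29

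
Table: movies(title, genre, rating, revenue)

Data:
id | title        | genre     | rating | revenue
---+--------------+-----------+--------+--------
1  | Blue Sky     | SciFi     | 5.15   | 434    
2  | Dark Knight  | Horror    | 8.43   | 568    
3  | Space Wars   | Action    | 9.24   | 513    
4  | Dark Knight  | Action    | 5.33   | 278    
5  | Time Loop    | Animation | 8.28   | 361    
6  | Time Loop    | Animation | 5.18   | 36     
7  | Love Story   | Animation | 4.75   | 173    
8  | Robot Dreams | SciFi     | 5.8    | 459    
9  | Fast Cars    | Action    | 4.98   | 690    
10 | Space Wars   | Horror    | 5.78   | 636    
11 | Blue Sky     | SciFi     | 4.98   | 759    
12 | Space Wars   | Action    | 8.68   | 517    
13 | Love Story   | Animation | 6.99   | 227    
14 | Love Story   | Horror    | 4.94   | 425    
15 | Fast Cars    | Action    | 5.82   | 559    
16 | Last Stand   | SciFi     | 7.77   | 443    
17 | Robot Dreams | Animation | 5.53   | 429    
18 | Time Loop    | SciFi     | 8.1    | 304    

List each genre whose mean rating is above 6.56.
SELECT genre, AVG(rating)
FROM movies
GROUP BY genre
HAVING AVG(rating) > 6.56

Result:
  Action: avg=6.81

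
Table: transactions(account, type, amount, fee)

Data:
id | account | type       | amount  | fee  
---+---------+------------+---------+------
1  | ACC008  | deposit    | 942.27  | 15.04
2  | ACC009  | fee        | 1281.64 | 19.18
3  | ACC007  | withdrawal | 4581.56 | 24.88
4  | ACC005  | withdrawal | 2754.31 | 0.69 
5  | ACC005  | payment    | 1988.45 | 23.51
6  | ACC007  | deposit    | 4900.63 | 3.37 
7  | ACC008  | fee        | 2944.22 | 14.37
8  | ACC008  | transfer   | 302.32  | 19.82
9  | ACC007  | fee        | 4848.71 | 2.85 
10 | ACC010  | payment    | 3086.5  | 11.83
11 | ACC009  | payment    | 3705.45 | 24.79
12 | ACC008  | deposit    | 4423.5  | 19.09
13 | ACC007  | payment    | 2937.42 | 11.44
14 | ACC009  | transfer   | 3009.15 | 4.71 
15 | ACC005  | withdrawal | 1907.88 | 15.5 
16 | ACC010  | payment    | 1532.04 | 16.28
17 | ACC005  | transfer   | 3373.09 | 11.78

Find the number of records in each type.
SELECT type, COUNT(*) as count
FROM transactions
GROUP BY type

Result:
  deposit: 3
  fee: 3
  payment: 5
  transfer: 3
  withdrawal: 3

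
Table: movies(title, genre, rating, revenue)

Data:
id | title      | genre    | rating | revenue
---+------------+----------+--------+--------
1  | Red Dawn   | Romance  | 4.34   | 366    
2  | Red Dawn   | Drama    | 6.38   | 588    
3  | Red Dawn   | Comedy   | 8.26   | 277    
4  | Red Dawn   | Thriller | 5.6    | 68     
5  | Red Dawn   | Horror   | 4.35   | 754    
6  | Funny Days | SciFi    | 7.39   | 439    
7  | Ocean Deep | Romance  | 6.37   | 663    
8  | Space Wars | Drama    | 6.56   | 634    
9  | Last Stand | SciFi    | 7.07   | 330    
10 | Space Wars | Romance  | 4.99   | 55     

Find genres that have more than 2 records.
SELECT genre, COUNT(*) as cnt
FROM movies
GROUP BY genre
HAVING COUNT(*) > 2

Result:
  Romance: 3

Note: HAVING filters groups after aggregation, WHERE filters rows before.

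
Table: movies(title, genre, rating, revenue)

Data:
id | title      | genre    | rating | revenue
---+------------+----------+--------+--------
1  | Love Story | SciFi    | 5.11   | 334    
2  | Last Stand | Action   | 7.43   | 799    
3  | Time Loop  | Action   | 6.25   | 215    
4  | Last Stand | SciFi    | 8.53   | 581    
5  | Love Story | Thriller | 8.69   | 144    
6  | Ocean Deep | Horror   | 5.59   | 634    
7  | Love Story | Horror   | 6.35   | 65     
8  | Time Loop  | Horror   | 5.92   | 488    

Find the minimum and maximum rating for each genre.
SELECT genre, MIN(rating), MAX(rating)
FROM movies
GROUP BY genre

Result:
  Action: min=6.25, max=7.43
  Horror: min=5.59, max=6.35
  SciFi: min=5.11, max=8.53
  Thriller: min=8.69, max=8.69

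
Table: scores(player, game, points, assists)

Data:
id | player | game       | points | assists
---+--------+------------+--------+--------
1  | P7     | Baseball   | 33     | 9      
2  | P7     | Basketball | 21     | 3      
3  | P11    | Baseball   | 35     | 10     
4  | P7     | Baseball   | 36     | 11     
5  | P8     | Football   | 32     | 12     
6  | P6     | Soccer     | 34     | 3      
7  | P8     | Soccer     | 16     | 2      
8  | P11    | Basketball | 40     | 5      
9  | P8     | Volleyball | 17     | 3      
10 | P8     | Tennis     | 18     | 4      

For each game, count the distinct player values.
SELECT game, COUNT(DISTINCT player)
FROM scores
GROUP BY game

Result:
  Baseball: 2 distinct
  Basketball: 2 distinct
  Football: 1 distinct
  Soccer: 2 distinct
  Tennis: 1 distinct
  Volleyball: 1 distinct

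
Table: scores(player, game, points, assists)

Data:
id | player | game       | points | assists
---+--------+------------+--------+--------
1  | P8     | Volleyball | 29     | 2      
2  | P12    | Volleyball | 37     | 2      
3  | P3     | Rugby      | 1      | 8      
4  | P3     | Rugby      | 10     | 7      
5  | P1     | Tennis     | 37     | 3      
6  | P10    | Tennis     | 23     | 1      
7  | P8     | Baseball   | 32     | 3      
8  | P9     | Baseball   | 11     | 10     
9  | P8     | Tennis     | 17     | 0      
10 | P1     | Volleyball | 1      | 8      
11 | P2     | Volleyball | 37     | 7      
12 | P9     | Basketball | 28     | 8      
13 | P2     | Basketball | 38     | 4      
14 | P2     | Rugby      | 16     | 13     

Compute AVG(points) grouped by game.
SELECT game, AVG(points) as result
FROM scores
GROUP BY game

Result:
  Baseball: 21.50
  Basketball: 33.00
  Rugby: 9.00
  Tennis: 25.67
  Volleyball: 26.00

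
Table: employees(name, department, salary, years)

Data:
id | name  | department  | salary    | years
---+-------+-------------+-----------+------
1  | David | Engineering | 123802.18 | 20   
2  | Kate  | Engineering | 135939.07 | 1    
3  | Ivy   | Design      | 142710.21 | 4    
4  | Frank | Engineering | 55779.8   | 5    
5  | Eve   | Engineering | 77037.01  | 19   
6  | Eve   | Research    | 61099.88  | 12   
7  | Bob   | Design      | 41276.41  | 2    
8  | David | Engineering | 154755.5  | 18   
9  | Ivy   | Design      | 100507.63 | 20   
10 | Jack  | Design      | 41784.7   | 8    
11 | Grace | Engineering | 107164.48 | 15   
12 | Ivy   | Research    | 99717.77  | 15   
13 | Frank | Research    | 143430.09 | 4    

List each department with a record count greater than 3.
SELECT department, COUNT(*) as cnt
FROM employees
GROUP BY department
HAVING COUNT(*) > 3

Result:
  Design: 4
  Engineering: 6

Note: HAVING filters groups after aggregation, WHERE filters rows before.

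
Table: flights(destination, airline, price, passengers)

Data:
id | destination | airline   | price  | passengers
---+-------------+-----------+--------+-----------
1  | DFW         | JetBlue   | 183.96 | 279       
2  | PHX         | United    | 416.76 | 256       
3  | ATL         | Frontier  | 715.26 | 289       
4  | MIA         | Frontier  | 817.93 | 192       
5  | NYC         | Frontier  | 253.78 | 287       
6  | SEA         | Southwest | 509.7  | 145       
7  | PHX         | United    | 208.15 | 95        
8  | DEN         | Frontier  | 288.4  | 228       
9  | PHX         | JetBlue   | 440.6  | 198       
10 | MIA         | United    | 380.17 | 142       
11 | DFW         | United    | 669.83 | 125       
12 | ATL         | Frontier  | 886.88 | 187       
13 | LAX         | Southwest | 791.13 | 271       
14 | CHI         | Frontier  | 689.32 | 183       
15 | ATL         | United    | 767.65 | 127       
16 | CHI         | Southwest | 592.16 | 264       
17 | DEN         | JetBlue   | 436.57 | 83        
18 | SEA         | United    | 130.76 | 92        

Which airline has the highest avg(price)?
SELECT airline, AVG(price) as val
FROM flights
GROUP BY airline
ORDER BY val DESC
LIMIT 1

Result: Southwest with avg(price) = 631.00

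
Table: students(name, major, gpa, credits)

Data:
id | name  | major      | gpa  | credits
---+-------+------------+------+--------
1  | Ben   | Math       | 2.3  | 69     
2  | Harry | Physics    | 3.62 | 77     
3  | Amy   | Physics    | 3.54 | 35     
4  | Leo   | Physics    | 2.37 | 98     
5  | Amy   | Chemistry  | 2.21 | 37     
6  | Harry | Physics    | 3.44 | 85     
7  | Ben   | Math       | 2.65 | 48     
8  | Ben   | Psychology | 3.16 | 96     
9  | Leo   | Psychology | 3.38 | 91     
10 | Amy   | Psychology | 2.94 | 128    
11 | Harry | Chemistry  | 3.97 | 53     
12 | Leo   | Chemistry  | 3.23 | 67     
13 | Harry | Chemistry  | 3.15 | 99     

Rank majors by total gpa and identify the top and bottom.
SELECT major, SUM(gpa)
FROM students
GROUP BY major
ORDER BY SUM(gpa)

All groups:
  Math: 4.95
  Psychology: 9.48
  Chemistry: 12.56
  Physics: 12.97

Highest: Physics (12.97)
Lowest: Math (4.95)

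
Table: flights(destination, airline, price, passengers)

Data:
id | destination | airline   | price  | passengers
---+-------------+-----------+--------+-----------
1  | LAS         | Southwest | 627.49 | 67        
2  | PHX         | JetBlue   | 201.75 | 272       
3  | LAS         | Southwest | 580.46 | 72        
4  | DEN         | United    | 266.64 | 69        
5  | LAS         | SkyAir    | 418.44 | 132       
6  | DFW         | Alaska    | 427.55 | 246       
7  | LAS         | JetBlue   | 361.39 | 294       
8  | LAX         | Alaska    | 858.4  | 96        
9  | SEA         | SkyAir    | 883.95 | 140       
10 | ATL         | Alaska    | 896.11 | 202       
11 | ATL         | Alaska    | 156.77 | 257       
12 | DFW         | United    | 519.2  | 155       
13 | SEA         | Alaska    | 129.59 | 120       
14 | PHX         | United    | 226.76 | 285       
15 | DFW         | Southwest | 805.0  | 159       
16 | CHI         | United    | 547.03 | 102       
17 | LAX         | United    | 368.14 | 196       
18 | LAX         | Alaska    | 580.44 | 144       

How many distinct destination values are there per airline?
SELECT airline, COUNT(DISTINCT destination)
FROM flights
GROUP BY airline

Result:
  Alaska: 4 distinct
  JetBlue: 2 distinct
  SkyAir: 2 distinct
  Southwest: 2 distinct
  United: 5 distinct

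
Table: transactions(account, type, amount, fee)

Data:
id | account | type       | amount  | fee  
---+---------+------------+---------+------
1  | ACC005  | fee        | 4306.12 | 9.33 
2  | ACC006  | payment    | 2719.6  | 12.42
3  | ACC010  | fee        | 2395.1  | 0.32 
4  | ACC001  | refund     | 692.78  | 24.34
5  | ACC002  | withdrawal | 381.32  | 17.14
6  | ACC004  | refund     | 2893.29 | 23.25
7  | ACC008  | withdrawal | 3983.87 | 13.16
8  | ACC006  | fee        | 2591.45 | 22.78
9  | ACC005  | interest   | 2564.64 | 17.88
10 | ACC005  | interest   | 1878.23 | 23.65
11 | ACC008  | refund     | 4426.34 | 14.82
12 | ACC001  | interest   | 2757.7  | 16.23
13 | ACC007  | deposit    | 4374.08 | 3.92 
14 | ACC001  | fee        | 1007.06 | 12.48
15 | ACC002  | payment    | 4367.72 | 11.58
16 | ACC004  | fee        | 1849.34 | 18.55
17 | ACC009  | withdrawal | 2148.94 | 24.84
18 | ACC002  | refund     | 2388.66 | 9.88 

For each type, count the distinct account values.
SELECT type, COUNT(DISTINCT account)
FROM transactions
GROUP BY type

Result:
  deposit: 1 distinct
  fee: 5 distinct
  interest: 2 distinct
  payment: 2 distinct
  refund: 4 distinct
  withdrawal: 3 distinct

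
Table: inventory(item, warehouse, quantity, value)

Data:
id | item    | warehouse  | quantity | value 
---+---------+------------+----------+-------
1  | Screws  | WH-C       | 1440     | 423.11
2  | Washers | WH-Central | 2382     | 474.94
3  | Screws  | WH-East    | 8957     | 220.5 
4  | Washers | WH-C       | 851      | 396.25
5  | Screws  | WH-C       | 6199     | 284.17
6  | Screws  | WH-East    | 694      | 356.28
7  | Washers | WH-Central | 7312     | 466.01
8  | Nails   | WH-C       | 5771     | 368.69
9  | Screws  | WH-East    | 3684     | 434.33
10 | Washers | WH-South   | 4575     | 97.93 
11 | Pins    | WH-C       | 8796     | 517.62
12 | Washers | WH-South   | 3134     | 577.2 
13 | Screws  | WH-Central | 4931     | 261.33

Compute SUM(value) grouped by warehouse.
SELECT warehouse, SUM(value) as result
FROM inventory
GROUP BY warehouse

Result:
  WH-C: 1989.84
  WH-Central: 1202.28
  WH-East: 1011.11
  WH-South: 675.13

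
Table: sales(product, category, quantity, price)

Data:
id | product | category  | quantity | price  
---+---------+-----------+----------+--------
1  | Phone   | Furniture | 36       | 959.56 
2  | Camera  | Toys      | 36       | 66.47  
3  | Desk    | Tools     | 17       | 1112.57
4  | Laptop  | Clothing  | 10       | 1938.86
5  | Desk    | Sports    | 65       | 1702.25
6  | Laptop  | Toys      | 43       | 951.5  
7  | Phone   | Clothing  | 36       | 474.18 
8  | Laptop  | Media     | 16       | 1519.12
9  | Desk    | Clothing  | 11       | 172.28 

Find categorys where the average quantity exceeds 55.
SELECT category, AVG(quantity)
FROM sales
GROUP BY category
HAVING AVG(quantity) > 55

Result:
  Sports: avg=65.00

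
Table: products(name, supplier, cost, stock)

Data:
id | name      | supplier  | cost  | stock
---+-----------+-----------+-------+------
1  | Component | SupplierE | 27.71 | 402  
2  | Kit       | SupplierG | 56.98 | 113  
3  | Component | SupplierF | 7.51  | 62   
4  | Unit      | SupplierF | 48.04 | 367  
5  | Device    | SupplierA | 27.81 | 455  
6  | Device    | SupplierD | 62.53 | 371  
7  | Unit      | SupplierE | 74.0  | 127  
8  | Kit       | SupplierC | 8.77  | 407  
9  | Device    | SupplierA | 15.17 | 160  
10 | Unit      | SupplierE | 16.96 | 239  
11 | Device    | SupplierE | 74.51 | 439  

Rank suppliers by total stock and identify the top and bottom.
SELECT supplier, SUM(stock)
FROM products
GROUP BY supplier
ORDER BY SUM(stock)

All groups:
  SupplierG: 113
  SupplierD: 371
  SupplierC: 407
  SupplierF: 429
  SupplierA: 615
  SupplierE: 1207

Highest: SupplierE (1207)
Lowest: SupplierG (113)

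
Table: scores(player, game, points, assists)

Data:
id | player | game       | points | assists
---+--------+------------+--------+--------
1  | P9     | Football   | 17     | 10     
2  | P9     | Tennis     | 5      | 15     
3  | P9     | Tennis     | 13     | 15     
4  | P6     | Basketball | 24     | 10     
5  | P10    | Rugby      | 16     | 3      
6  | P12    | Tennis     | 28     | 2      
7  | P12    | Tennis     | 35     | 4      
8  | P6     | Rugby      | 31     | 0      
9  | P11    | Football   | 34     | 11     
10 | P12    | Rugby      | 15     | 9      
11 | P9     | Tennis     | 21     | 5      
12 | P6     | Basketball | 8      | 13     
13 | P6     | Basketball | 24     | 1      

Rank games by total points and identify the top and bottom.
SELECT game, SUM(points)
FROM scores
GROUP BY game
ORDER BY SUM(points)

All groups:
  Football: 51
  Basketball: 56
  Rugby: 62
  Tennis: 102

Highest: Tennis (102)
Lowest: Football (51)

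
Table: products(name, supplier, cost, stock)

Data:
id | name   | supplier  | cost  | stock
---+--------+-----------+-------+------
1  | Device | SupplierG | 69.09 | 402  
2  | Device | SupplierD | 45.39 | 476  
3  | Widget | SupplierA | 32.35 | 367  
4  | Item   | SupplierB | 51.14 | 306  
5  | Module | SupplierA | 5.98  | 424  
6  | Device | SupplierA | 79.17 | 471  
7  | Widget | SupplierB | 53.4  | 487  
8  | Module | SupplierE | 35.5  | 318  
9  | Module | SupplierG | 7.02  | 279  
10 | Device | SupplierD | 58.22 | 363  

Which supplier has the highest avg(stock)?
SELECT supplier, AVG(stock) as val
FROM products
GROUP BY supplier
ORDER BY val DESC
LIMIT 1

Result: SupplierA with avg(stock) = 420.67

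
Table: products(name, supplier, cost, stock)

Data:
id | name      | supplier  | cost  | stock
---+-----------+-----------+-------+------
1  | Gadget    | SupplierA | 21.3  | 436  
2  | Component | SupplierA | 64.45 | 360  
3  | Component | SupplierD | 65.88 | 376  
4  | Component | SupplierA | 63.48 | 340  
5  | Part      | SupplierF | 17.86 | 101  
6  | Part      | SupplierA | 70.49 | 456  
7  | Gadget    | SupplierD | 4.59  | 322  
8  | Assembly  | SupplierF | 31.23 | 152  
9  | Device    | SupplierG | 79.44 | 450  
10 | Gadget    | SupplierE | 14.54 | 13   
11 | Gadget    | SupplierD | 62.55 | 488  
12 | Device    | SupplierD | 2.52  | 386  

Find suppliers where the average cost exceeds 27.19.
SELECT supplier, AVG(cost)
FROM products
GROUP BY supplier
HAVING AVG(cost) > 27.19

Result:
  SupplierA: avg=54.93
  SupplierD: avg=33.89
  SupplierG: avg=79.44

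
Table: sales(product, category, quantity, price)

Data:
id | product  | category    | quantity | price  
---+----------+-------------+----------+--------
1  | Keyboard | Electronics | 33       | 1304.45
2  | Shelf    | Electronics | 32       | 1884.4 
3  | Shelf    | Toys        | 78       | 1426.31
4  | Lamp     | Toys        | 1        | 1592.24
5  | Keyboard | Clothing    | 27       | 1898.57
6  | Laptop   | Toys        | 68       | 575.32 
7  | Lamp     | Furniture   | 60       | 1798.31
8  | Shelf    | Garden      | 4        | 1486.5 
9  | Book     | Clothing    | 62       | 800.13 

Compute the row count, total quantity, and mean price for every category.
SELECT category,
       COUNT(*) as cnt,
       SUM(quantity) as total_quantity,
       AVG(price) as avg_price
FROM sales
GROUP BY category

Result:
  Clothing: 2 records, 89 total quantity, 1349.35 avg price
  Electronics: 2 records, 65 total quantity, 1594.43 avg price
  Furniture: 1 records, 60 total quantity, 1798.31 avg price
  Garden: 1 records, 4 total quantity, 1486.50 avg price
  Toys: 3 records, 147 total quantity, 1197.96 avg price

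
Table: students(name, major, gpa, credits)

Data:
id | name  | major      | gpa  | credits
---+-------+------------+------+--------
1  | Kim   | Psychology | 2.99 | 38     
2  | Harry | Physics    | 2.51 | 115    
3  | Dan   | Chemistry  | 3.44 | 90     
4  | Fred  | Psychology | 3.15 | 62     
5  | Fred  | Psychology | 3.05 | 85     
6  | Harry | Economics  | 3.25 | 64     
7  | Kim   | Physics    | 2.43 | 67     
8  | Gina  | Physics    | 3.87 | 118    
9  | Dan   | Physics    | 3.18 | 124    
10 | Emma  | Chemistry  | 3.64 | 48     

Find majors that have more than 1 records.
SELECT major, COUNT(*) as cnt
FROM students
GROUP BY major
HAVING COUNT(*) > 1

Result:
  Chemistry: 2
  Physics: 4
  Psychology: 3

Note: HAVING filters groups after aggregation, WHERE filters rows before.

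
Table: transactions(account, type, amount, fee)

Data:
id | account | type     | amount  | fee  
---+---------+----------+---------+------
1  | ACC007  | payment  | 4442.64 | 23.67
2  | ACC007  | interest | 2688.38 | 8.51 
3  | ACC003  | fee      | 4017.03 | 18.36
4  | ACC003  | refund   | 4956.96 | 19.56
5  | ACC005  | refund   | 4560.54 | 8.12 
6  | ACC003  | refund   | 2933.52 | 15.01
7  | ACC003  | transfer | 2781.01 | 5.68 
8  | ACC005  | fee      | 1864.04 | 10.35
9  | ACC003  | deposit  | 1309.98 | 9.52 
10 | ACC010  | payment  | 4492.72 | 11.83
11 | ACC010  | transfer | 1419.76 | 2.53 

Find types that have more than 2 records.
SELECT type, COUNT(*) as cnt
FROM transactions
GROUP BY type
HAVING COUNT(*) > 2

Result:
  refund: 3

Note: HAVING filters groups after aggregation, WHERE filters rows before.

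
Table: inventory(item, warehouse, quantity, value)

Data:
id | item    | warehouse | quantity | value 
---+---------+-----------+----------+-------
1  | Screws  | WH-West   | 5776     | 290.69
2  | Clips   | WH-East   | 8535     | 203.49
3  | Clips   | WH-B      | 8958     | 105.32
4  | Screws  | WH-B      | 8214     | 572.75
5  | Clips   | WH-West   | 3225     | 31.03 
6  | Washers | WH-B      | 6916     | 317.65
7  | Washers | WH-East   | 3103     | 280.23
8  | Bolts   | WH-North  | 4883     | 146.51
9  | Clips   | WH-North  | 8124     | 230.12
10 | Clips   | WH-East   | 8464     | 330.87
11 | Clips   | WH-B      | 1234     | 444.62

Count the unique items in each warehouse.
SELECT warehouse, COUNT(DISTINCT item)
FROM inventory
GROUP BY warehouse

Result:
  WH-B: 3 distinct
  WH-East: 2 distinct
  WH-North: 2 distinct
  WH-West: 2 distinct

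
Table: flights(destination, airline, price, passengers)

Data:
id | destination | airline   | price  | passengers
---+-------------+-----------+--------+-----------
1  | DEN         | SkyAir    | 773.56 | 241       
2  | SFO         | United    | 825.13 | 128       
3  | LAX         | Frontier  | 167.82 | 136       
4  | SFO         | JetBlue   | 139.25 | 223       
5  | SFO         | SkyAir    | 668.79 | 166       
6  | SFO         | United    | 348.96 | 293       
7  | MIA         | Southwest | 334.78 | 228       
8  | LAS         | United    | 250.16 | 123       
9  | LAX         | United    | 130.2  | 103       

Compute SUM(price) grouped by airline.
SELECT airline, SUM(price) as result
FROM flights
GROUP BY airline

Result:
  Frontier: 167.82
  JetBlue: 139.25
  SkyAir: 1442.35
  Southwest: 334.78
  United: 1554.45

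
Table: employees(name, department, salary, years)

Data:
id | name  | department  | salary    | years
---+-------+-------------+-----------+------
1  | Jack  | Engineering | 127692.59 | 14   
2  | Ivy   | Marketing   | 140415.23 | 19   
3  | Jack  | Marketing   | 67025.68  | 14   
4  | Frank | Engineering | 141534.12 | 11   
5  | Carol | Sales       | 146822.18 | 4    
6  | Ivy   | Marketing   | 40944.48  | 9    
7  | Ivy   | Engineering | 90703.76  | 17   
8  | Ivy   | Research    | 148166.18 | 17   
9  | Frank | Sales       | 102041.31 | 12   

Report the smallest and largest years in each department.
SELECT department, MIN(years), MAX(years)
FROM employees
GROUP BY department

Result:
  Engineering: min=11, max=17
  Marketing: min=9, max=19
  Research: min=17, max=17
  Sales: min=4, max=12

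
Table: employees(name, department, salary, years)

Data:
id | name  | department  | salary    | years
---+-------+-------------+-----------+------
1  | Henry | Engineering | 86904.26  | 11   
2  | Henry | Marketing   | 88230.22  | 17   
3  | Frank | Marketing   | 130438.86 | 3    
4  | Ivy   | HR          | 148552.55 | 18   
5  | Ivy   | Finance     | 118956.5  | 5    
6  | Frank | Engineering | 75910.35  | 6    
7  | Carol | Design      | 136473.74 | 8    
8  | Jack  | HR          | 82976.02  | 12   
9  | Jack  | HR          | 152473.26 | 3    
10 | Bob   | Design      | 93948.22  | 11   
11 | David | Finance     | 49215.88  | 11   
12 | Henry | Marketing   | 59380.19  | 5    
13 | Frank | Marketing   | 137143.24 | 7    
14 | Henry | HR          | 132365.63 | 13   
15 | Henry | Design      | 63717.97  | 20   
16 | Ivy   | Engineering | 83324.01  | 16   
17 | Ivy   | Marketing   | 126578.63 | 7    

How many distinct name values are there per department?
SELECT department, COUNT(DISTINCT name)
FROM employees
GROUP BY department

Result:
  Design: 3 distinct
  Engineering: 3 distinct
  Finance: 2 distinct
  HR: 3 distinct
  Marketing: 3 distinct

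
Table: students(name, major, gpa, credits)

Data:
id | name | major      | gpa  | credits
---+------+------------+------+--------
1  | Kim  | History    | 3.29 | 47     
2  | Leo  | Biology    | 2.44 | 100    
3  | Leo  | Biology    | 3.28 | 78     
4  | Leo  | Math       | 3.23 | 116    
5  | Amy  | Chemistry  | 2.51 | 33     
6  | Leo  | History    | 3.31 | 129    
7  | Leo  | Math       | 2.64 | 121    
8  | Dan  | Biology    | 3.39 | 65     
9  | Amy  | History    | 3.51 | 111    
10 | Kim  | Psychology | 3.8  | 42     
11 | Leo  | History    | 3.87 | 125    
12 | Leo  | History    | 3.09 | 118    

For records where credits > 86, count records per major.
SELECT major, COUNT(*)
FROM students
WHERE credits > 86
GROUP BY major

Note: WHERE filters rows before grouping.

Result:
  Biology: 1
  History: 4
  Math: 2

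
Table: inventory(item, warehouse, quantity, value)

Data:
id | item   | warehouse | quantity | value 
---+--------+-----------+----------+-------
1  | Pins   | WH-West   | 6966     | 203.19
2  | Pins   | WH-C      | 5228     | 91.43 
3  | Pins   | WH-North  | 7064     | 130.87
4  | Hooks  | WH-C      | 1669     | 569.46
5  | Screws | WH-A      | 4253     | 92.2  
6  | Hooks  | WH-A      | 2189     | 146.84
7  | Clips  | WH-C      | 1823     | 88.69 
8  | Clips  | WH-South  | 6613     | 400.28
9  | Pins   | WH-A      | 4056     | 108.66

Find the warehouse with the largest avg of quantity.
SELECT warehouse, AVG(quantity) as val
FROM inventory
GROUP BY warehouse
ORDER BY val DESC
LIMIT 1

Result: WH-North with avg(quantity) = 7064.00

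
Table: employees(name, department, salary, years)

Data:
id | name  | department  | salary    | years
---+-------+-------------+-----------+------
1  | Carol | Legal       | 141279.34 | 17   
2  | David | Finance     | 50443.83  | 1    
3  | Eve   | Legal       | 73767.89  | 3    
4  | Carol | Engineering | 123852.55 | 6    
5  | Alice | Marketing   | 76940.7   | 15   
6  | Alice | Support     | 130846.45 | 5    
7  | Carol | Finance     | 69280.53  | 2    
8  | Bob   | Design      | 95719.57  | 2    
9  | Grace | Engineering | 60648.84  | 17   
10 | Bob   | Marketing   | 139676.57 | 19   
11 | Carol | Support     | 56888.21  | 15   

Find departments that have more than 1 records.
SELECT department, COUNT(*) as cnt
FROM employees
GROUP BY department
HAVING COUNT(*) > 1

Result:
  Engineering: 2
  Finance: 2
  Legal: 2
  Marketing: 2
  Support: 2

Note: HAVING filters groups after aggregation, WHERE filters rows before.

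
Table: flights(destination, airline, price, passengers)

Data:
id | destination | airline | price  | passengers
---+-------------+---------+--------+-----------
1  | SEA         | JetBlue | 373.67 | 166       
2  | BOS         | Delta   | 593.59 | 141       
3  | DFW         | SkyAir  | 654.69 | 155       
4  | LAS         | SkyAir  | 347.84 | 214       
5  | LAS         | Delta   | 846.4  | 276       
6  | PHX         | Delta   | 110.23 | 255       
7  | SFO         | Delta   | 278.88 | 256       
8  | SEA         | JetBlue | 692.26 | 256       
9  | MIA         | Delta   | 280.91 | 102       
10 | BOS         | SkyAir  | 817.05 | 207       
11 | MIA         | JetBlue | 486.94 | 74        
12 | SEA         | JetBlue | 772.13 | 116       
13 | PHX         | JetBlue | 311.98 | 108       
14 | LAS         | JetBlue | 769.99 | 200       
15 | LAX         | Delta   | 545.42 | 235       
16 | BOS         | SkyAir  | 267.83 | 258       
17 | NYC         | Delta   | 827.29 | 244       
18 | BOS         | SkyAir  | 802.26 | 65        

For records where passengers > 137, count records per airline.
SELECT airline, COUNT(*)
FROM flights
WHERE passengers > 137
GROUP BY airline

Note: WHERE filters rows before grouping.

Result:
  Delta: 6
  JetBlue: 3
  SkyAir: 4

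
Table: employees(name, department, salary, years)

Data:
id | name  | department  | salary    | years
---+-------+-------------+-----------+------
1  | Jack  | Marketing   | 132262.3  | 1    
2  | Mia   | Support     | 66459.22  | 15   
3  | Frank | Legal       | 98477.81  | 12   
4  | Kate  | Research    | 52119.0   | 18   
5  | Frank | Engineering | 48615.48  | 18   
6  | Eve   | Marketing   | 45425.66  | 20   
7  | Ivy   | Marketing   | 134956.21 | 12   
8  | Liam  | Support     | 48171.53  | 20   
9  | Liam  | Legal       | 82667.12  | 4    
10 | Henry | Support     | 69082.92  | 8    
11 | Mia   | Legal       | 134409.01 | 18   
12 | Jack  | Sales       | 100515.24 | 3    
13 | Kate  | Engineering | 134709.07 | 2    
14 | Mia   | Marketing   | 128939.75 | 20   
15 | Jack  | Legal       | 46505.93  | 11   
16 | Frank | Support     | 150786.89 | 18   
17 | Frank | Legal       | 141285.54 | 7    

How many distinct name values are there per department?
SELECT department, COUNT(DISTINCT name)
FROM employees
GROUP BY department

Result:
  Engineering: 2 distinct
  Legal: 4 distinct
  Marketing: 4 distinct
  Research: 1 distinct
  Sales: 1 distinct
  Support: 4 distinct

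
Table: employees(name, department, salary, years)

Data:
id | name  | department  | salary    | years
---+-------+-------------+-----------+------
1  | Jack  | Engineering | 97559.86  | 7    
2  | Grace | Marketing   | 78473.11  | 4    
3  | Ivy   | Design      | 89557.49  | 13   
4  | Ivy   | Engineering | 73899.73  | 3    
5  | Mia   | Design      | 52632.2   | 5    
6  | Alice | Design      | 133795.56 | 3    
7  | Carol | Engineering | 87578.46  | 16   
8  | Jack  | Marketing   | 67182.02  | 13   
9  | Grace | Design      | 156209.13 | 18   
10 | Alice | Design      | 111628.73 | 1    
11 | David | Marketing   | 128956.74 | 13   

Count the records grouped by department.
SELECT department, COUNT(*) as count
FROM employees
GROUP BY department

Result:
  Design: 5
  Engineering: 3
  Marketing: 3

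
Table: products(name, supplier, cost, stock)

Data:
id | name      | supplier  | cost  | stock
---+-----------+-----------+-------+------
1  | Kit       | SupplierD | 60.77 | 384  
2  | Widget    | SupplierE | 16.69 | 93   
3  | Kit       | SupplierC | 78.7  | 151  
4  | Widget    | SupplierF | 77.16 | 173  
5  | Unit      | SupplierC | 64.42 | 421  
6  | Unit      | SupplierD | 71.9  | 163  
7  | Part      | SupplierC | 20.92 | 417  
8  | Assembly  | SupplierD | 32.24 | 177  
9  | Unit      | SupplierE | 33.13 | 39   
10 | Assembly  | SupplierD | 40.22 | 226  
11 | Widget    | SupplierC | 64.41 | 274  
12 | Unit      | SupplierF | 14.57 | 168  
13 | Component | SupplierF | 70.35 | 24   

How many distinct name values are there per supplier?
SELECT supplier, COUNT(DISTINCT name)
FROM products
GROUP BY supplier

Result:
  SupplierC: 4 distinct
  SupplierD: 3 distinct
  SupplierE: 2 distinct
  SupplierF: 3 distinct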